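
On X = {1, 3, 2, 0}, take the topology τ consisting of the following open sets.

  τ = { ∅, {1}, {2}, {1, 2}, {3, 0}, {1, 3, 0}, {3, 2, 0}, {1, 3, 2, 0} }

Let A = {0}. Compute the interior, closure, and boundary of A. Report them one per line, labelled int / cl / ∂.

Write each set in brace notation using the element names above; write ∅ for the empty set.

open subsets of A: ∅; so int(A) = ∅
closure: X∖int(X∖A) = X∖{1, 2} = {3, 0}
∂A = {3, 0} minus ∅ = {3, 0}

int(A) = ∅
cl(A)  = {3, 0}
∂A     = {3, 0}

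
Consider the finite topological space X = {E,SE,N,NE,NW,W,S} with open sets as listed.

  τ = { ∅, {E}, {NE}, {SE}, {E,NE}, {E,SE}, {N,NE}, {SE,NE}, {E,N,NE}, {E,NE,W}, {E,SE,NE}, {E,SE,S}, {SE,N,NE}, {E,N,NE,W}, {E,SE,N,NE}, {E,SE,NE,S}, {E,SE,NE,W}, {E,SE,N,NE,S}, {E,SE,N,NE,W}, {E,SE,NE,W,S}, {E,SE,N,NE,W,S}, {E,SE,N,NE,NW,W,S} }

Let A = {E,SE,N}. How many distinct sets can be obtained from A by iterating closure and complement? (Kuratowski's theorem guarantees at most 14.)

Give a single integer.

closure: X∖int(X∖A) = X∖{NE} = {E,SE,N,NW,W,S}
Let k=closure and c=complement:
  1. A     = {E,SE,N}
  2. kA    = {E,SE,N,NW,W,S}
  3. cA    = {NE,NW,W,S}
  4. ckA   = {NE}
  5. kcA   = {N,NE,NW,W,S}
  6. kckA  = {N,NE,NW,W}
  7. ckcA  = {E,SE}
  8. ckckA = {E,SE,S}
  9. kckcA = {E,SE,NW,W,S}
  10. ckckcA = {N,NE}
— saturated at 10

10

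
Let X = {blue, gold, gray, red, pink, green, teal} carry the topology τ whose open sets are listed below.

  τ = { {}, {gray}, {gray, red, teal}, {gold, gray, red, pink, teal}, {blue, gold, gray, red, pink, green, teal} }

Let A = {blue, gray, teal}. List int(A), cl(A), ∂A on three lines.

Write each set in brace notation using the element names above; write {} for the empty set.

opens ⊆ A: {}, {gray}; union → int = {gray}
complement {gold, red, pink, green}; its interior {}; cl(A) = X∖{} = {blue, gold, gray, red, pink, green, teal}
boundary = {blue, gold, gray, red, pink, green, teal} ∖ {gray} = {blue, gold, red, pink, green, teal}

int(A) = {gray}
cl(A)  = {blue, gold, gray, red, pink, green, teal}
∂A     = {blue, gold, red, pink, green, teal}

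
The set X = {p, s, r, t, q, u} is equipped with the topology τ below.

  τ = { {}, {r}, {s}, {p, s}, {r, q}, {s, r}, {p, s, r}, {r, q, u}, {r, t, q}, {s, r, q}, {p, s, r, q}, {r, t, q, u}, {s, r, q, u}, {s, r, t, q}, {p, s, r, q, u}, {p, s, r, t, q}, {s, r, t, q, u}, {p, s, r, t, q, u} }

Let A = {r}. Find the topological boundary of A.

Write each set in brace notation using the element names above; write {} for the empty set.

{t, q, u}

interior: largest open inside A is {r} (from {}, {r})
cl via duality: int({p, s, t, q, u}) = {p, s}, so X∖{p, s} = {r, t, q, u}
cl∖int = {t, q, u}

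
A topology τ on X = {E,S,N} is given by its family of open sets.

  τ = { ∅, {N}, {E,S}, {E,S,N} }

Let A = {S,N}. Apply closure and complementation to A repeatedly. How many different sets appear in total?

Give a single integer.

6

cl via duality: int({E}) = ∅, so X∖∅ = {E,S,N}
Write k for closure, c for complement:
  1. A     = {S,N}
  2. kA    = {E,S,N}
  3. cA    = {E}
  4. ckA   = ∅
  5. kcA   = {E,S}
  6. ckcA  = {N}
applying k or c yields no new set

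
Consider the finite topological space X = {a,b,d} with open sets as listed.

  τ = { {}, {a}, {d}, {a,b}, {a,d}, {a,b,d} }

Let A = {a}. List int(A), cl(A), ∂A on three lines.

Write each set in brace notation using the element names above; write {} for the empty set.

int(A) = {a}
cl(A)  = {a,b}
∂A     = {b}

opens ⊆ A: {}, {a}; union → int = {a}
complement {b,d}; its interior {d}; cl(A) = X∖{d} = {a,b}
boundary = {a,b} ∖ {a} = {b}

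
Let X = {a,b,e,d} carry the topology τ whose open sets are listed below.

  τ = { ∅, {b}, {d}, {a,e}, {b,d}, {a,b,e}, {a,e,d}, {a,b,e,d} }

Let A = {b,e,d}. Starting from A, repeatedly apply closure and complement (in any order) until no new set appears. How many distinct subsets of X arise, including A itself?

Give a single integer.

closure: X∖int(X∖A) = X∖∅ = {a,b,e,d}
Let k=closure and c=complement:
  1. A     = {b,e,d}
  2. kA    = {a,b,e,d}
  3. cA    = {a}
  4. ckA   = ∅
  5. kcA   = {a,e}
  6. ckcA  = {b,d}
— saturated at 6

6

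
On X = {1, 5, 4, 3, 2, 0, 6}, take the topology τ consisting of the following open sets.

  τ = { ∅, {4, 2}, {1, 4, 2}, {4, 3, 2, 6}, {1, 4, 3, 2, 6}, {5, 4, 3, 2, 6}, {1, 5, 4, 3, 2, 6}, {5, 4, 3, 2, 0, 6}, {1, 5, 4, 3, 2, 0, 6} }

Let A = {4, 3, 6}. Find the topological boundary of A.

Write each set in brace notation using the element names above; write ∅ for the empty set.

{1, 5, 4, 3, 2, 0, 6}

U open, U⊆A: ∅. int(A) = ⋃ = ∅
X∖A={1, 5, 2, 0}, int(X∖A)=∅, hence cl(A)={1, 5, 4, 3, 2, 0, 6}
∂A: remove int from cl → {1, 5, 4, 3, 2, 0, 6}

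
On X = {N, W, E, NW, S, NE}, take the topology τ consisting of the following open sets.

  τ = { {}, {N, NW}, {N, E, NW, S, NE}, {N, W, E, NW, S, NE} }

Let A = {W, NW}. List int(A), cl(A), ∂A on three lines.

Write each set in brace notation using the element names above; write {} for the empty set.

int(A) = {}
cl(A)  = {N, W, E, NW, S, NE}
∂A     = {N, W, E, NW, S, NE}

interior: largest open inside A is {} (from {})
cl via duality: int({N, E, S, NE}) = {}, so X∖{} = {N, W, E, NW, S, NE}
cl∖int = {N, W, E, NW, S, NE}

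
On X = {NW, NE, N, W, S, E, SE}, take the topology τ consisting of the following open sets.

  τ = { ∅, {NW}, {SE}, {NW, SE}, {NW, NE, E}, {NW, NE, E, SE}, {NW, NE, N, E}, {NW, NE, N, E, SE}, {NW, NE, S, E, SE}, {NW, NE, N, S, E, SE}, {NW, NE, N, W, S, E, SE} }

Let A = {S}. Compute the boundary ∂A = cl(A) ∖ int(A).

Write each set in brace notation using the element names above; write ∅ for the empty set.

{W, S}

U open, U⊆A: ∅. int(A) = ⋃ = ∅
X∖A={NW, NE, N, W, E, SE}, int(X∖A)={NW, NE, N, E, SE}, hence cl(A)={W, S}
∂A: remove int from cl → {W, S}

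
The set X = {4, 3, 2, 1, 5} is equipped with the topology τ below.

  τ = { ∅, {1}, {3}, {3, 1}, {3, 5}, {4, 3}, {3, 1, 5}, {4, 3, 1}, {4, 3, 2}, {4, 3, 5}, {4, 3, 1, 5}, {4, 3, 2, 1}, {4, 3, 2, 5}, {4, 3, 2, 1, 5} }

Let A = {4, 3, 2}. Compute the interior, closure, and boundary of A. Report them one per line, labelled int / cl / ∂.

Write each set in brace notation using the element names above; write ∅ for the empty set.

U open, U⊆A: ∅, {3}, {4, 3}, {4, 3, 2}. int(A) = ⋃ = {4, 3, 2}
X∖A={1, 5}, int(X∖A)={1}, hence cl(A)={4, 3, 2, 5}
∂A: remove int from cl → {5}

int(A) = {4, 3, 2}
cl(A)  = {4, 3, 2, 5}
∂A     = {5}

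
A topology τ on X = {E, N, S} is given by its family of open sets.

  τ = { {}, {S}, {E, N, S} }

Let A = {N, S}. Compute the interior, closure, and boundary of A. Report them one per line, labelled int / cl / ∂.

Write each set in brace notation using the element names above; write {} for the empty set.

int(A) = {S}
cl(A)  = {E, N, S}
∂A     = {E, N}

interior: largest open inside A is {S} (from {}, {S})
cl via duality: int({E}) = {}, so X∖{} = {E, N, S}
cl∖int = {E, N}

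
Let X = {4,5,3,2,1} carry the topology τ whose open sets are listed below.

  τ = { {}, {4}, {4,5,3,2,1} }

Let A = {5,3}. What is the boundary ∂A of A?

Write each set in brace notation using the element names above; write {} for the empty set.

opens ⊆ A: {}; union → int = {}
complement {4,2,1}; its interior {4}; cl(A) = X∖{4} = {5,3,2,1}
boundary = {5,3,2,1} ∖ {} = {5,3,2,1}

{5,3,2,1}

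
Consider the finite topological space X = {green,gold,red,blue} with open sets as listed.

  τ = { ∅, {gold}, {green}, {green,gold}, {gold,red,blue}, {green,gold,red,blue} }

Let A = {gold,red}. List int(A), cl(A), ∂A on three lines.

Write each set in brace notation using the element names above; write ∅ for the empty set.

opens ⊆ A: ∅, {gold}; union → int = {gold}
complement {green,blue}; its interior {green}; cl(A) = X∖{green} = {gold,red,blue}
boundary = {gold,red,blue} ∖ {gold} = {red,blue}

int(A) = {gold}
cl(A)  = {gold,red,blue}
∂A     = {red,blue}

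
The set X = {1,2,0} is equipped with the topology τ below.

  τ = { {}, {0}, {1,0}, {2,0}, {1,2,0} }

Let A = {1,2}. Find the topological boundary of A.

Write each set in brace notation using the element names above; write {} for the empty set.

interior: largest open inside A is {} (from {})
cl via duality: int({0}) = {0}, so X∖{0} = {1,2}
cl∖int = {1,2}

{1,2}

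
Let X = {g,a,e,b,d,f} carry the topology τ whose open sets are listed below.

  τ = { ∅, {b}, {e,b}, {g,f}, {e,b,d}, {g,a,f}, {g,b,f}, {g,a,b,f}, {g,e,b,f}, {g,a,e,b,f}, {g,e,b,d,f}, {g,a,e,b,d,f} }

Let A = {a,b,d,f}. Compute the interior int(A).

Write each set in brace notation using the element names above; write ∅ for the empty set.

U open, U⊆A: ∅, {b}. int(A) = ⋃ = {b}

{b}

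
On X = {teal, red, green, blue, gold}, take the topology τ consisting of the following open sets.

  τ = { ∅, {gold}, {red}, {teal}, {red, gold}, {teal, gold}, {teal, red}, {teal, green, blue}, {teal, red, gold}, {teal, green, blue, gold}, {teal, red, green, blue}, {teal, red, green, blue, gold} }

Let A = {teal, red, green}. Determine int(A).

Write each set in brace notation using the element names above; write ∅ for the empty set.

opens ⊆ A: ∅, {red}, {teal}, {teal, red}; union → int = {teal, red}

{teal, red}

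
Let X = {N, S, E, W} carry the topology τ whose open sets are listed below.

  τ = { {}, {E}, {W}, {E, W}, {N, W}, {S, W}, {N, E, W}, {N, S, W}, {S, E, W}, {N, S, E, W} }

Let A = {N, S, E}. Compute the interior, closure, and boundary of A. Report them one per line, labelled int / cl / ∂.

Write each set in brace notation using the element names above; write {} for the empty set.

interior: largest open inside A is {E} (from {}, {E})
cl via duality: int({W}) = {W}, so X∖{W} = {N, S, E}
cl∖int = {N, S}

int(A) = {E}
cl(A)  = {N, S, E}
∂A     = {N, S}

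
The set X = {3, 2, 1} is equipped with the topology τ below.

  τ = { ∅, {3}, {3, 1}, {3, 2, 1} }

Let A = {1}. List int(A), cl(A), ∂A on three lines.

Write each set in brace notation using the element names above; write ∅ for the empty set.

int(A) = ∅
cl(A)  = {2, 1}
∂A     = {2, 1}

interior: largest open inside A is ∅ (from ∅)
cl via duality: int({3, 2}) = {3}, so X∖{3} = {2, 1}
cl∖int = {2, 1}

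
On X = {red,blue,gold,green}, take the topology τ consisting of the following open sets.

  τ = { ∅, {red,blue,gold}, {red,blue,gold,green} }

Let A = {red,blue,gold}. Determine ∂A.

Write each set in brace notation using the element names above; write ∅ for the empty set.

U open, U⊆A: ∅, {red,blue,gold}. int(A) = ⋃ = {red,blue,gold}
X∖A={green}, int(X∖A)=∅, hence cl(A)={red,blue,gold,green}
∂A: remove int from cl → {green}

{green}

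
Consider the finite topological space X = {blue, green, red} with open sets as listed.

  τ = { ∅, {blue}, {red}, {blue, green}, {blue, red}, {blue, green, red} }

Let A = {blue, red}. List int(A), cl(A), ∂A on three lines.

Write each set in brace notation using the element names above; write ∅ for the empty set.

int(A) = {blue, red}
cl(A)  = {blue, green, red}
∂A     = {green}

U open, U⊆A: ∅, {red}, {blue}, {blue, red}. int(A) = ⋃ = {blue, red}
X∖A={green}, int(X∖A)=∅, hence cl(A)={blue, green, red}
∂A: remove int from cl → {green}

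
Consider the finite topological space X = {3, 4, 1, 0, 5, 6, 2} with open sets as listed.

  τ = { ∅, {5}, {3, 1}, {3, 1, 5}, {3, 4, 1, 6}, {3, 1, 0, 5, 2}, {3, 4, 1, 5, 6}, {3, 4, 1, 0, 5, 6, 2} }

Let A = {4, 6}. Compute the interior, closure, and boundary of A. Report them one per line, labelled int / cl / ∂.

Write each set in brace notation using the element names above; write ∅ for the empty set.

opens ⊆ A: ∅; union → int = ∅
complement {3, 1, 0, 5, 2}; its interior {3, 1, 0, 5, 2}; cl(A) = X∖{3, 1, 0, 5, 2} = {4, 6}
boundary = {4, 6} ∖ ∅ = {4, 6}

int(A) = ∅
cl(A)  = {4, 6}
∂A     = {4, 6}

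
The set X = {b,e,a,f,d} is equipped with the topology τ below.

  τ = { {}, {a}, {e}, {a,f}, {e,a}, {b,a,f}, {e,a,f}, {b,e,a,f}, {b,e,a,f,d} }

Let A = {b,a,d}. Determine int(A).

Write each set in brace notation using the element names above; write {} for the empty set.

interior: largest open inside A is {a} (from {}, {a})

{a}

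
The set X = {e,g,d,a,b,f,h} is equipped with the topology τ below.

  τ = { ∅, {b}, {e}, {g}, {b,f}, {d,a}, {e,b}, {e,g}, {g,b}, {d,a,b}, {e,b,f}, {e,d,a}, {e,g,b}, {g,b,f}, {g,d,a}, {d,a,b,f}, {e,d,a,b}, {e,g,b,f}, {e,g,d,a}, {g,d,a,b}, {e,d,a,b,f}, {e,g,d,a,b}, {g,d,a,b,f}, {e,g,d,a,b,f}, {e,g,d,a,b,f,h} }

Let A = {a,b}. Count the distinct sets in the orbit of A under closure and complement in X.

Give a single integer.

X∖A={e,g,d,f,h}, int(X∖A)={e,g}, hence cl(A)={d,a,b,f,h}
Orbit (k=closure, c=complement):
  1. A     = {a,b}
  2. kA    = {d,a,b,f,h}
  3. cA    = {e,g,d,f,h}
  4. ckA   = {e,g}
  5. kcA   = {e,g,d,a,f,h}
  6. kckA  = {e,g,h}
  7. ckcA  = {b}
  8. ckckA = {d,a,b,f}
  9. kckcA = {b,f,h}
  10. ckckcA = {e,g,d,a}
  11. kckckcA = {e,g,d,a,h}
  12. ckckckcA = {b,f}
(closed under both — stop)

12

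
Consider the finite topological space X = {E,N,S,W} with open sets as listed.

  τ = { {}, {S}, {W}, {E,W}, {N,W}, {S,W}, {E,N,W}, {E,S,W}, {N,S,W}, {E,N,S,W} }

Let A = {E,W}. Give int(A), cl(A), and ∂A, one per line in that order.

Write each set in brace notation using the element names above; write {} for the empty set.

int(A) = {E,W}
cl(A)  = {E,N,W}
∂A     = {N}

interior: largest open inside A is {E,W} (from {}, {W}, {E,W})
cl via duality: int({N,S}) = {S}, so X∖{S} = {E,N,W}
cl∖int = {N}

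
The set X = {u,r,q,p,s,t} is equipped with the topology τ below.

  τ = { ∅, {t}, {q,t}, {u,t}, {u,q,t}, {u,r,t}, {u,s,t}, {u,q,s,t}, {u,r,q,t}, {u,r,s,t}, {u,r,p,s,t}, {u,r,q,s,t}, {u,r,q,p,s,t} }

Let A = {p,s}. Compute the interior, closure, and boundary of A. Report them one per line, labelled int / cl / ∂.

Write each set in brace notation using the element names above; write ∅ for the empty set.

int(A) = ∅
cl(A)  = {p,s}
∂A     = {p,s}

open subsets of A: ∅; so int(A) = ∅
closure: X∖int(X∖A) = X∖{u,r,q,t} = {p,s}
∂A = {p,s} minus ∅ = {p,s}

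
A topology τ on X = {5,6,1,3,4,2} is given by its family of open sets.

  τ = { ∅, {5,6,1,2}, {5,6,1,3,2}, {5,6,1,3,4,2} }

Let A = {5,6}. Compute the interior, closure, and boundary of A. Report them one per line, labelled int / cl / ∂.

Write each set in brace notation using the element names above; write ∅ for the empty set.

int(A) = ∅
cl(A)  = {5,6,1,3,4,2}
∂A     = {5,6,1,3,4,2}

opens ⊆ A: ∅; union → int = ∅
complement {1,3,4,2}; its interior ∅; cl(A) = X∖∅ = {5,6,1,3,4,2}
boundary = {5,6,1,3,4,2} ∖ ∅ = {5,6,1,3,4,2}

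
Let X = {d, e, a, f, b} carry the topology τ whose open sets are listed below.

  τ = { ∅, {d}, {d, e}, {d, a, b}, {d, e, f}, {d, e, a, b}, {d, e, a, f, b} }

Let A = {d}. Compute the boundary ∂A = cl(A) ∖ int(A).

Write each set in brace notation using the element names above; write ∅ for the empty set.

{e, a, f, b}

open subsets of A: ∅, {d}; so int(A) = {d}
closure: X∖int(X∖A) = X∖∅ = {d, e, a, f, b}
∂A = {d, e, a, f, b} minus {d} = {e, a, f, b}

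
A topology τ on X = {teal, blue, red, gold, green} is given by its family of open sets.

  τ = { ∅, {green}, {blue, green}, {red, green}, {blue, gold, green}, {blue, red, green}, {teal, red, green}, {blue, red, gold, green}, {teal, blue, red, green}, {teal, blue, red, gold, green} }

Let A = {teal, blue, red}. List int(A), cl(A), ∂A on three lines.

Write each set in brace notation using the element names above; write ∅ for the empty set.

open subsets of A: ∅; so int(A) = ∅
closure: X∖int(X∖A) = X∖{green} = {teal, blue, red, gold}
∂A = {teal, blue, red, gold} minus ∅ = {teal, blue, red, gold}

int(A) = ∅
cl(A)  = {teal, blue, red, gold}
∂A     = {teal, blue, red, gold}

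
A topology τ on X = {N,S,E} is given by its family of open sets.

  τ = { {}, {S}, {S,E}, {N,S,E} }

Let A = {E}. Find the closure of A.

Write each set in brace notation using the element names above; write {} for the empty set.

{N,E}

X∖A={N,S}, int(X∖A)={S}, hence cl(A)={N,E}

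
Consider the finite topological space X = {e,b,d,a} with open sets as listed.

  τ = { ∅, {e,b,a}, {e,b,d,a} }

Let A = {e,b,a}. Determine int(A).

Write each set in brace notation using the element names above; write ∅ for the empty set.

{e,b,a}

U open, U⊆A: ∅, {e,b,a}. int(A) = ⋃ = {e,b,a}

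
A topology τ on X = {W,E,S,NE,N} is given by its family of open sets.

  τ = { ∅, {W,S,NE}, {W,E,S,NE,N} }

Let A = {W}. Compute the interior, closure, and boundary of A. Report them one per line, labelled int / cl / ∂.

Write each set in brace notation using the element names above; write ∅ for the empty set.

int(A) = ∅
cl(A)  = {W,E,S,NE,N}
∂A     = {W,E,S,NE,N}

interior: largest open inside A is ∅ (from ∅)
cl via duality: int({E,S,NE,N}) = ∅, so X∖∅ = {W,E,S,NE,N}
cl∖int = {W,E,S,NE,N}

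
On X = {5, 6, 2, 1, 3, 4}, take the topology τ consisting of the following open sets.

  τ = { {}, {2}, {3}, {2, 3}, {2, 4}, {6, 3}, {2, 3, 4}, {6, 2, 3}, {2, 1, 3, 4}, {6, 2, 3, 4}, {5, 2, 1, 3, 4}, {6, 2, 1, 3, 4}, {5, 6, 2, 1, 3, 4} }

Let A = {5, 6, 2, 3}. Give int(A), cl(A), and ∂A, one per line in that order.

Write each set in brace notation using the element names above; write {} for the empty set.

open subsets of A: {}, {2}, {3}, {6, 3}, {2, 3}, {6, 2, 3}; so int(A) = {6, 2, 3}
closure: X∖int(X∖A) = X∖{} = {5, 6, 2, 1, 3, 4}
∂A = {5, 6, 2, 1, 3, 4} minus {6, 2, 3} = {5, 1, 4}

int(A) = {6, 2, 3}
cl(A)  = {5, 6, 2, 1, 3, 4}
∂A     = {5, 1, 4}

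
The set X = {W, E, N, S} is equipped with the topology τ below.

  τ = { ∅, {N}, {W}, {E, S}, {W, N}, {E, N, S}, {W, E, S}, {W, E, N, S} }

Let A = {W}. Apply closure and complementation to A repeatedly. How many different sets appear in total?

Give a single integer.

2

complement {E, N, S}; its interior {E, N, S}; cl(A) = X∖{E, N, S} = {W}
With k = closure, c = complement:
  1. A     = {W}
  2. cA    = {E, N, S}
k, c of each give nothing new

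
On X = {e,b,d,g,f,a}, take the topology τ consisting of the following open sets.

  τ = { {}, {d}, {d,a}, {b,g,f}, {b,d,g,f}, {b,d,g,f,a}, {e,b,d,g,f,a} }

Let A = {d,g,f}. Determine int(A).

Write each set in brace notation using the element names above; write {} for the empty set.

opens ⊆ A: {}, {d}; union → int = {d}

{d}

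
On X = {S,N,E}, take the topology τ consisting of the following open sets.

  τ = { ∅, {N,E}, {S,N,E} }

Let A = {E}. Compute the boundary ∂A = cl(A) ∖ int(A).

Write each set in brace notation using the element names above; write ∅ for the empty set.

{S,N,E}

interior: largest open inside A is ∅ (from ∅)
cl via duality: int({S,N}) = ∅, so X∖∅ = {S,N,E}
cl∖int = {S,N,E}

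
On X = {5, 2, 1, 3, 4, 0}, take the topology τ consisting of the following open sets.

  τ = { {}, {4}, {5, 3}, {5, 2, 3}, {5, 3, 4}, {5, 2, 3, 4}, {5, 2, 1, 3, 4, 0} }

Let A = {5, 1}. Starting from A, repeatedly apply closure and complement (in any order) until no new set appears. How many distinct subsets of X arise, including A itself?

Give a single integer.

8

complement {2, 3, 4, 0}; its interior {4}; cl(A) = X∖{4} = {5, 2, 1, 3, 0}
With k = closure, c = complement:
  1. A     = {5, 1}
  2. kA    = {5, 2, 1, 3, 0}
  3. cA    = {2, 3, 4, 0}
  4. ckA   = {4}
  5. kcA   = {5, 2, 1, 3, 4, 0}
  6. kckA  = {1, 4, 0}
  7. ckcA  = {}
  8. ckckA = {5, 2, 3}
k, c of each give nothing new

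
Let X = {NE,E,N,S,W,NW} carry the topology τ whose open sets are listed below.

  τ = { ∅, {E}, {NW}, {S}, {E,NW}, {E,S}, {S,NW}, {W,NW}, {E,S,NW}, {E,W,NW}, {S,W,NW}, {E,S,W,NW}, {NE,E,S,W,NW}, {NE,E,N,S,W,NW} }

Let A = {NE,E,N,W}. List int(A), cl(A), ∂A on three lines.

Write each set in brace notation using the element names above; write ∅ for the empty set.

int(A) = {E}
cl(A)  = {NE,E,N,W}
∂A     = {NE,N,W}

U open, U⊆A: ∅, {E}. int(A) = ⋃ = {E}
X∖A={S,NW}, int(X∖A)={S,NW}, hence cl(A)={NE,E,N,W}
∂A: remove int from cl → {NE,N,W}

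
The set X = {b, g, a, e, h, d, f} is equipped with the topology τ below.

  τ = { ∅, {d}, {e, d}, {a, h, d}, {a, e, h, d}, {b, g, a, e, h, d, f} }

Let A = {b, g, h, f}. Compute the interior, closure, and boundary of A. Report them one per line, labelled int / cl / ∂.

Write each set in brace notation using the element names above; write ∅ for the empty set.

opens ⊆ A: ∅; union → int = ∅
complement {a, e, d}; its interior {e, d}; cl(A) = X∖{e, d} = {b, g, a, h, f}
boundary = {b, g, a, h, f} ∖ ∅ = {b, g, a, h, f}

int(A) = ∅
cl(A)  = {b, g, a, h, f}
∂A     = {b, g, a, h, f}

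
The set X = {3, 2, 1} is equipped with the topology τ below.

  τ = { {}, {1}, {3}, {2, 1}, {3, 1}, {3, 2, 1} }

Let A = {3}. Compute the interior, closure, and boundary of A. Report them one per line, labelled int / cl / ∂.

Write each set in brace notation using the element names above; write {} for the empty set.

U open, U⊆A: {}, {3}. int(A) = ⋃ = {3}
X∖A={2, 1}, int(X∖A)={2, 1}, hence cl(A)={3}
∂A: remove int from cl → {}

int(A) = {3}
cl(A)  = {3}
∂A     = {}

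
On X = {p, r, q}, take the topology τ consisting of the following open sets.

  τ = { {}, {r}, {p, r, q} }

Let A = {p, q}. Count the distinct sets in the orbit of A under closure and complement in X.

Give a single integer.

cl via duality: int({r}) = {r}, so X∖{r} = {p, q}
Write k for closure, c for complement:
  1. A     = {p, q}
  2. cA    = {r}
  3. kcA   = {p, r, q}
  4. ckcA  = {}
applying k or c yields no new set

4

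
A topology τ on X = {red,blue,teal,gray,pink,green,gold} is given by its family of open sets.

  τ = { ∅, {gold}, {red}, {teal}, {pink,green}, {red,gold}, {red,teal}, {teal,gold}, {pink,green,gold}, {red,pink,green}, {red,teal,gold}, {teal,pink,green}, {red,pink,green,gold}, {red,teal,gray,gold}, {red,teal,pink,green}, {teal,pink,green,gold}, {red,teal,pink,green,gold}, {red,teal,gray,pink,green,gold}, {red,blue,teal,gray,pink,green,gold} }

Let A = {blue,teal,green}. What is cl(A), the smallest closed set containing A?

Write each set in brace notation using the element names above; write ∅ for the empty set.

complement {red,gray,pink,gold}; its interior {red,gold}; cl(A) = X∖{red,gold} = {blue,teal,gray,pink,green}

{blue,teal,gray,pink,green}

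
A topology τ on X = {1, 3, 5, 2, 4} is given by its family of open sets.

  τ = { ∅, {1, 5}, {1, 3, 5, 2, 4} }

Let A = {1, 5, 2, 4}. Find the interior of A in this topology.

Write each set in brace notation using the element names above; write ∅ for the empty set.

opens ⊆ A: ∅, {1, 5}; union → int = {1, 5}

{1, 5}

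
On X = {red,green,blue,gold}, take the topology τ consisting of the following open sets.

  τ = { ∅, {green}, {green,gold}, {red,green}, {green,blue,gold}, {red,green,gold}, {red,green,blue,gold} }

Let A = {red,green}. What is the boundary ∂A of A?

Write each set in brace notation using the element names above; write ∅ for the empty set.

opens ⊆ A: ∅, {green}, {red,green}; union → int = {red,green}
complement {blue,gold}; its interior ∅; cl(A) = X∖∅ = {red,green,blue,gold}
boundary = {red,green,blue,gold} ∖ {red,green} = {blue,gold}

{blue,gold}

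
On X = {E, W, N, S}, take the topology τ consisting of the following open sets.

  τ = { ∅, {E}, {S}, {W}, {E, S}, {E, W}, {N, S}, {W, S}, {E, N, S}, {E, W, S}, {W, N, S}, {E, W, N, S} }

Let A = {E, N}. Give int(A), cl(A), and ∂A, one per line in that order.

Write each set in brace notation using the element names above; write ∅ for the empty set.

int(A) = {E}
cl(A)  = {E, N}
∂A     = {N}

interior: largest open inside A is {E} (from ∅, {E})
cl via duality: int({W, S}) = {W, S}, so X∖{W, S} = {E, N}
cl∖int = {N}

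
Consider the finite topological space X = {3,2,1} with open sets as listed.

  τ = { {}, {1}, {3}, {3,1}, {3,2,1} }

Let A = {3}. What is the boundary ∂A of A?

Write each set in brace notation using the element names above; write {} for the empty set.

{2}

U open, U⊆A: {}, {3}. int(A) = ⋃ = {3}
X∖A={2,1}, int(X∖A)={1}, hence cl(A)={3,2}
∂A: remove int from cl → {2}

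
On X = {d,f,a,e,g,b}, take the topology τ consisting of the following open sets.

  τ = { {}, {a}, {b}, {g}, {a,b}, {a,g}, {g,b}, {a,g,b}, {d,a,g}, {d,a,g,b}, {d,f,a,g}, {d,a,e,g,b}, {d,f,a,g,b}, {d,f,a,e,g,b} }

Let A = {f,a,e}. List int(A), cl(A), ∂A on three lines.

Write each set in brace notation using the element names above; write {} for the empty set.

open subsets of A: {}, {a}; so int(A) = {a}
closure: X∖int(X∖A) = X∖{g,b} = {d,f,a,e}
∂A = {d,f,a,e} minus {a} = {d,f,e}

int(A) = {a}
cl(A)  = {d,f,a,e}
∂A     = {d,f,e}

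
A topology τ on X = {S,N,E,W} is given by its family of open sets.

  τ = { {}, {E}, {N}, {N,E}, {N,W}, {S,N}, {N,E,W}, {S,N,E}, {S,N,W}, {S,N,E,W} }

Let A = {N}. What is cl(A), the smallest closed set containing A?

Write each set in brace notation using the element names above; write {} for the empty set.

{S,N,W}

cl via duality: int({S,E,W}) = {E}, so X∖{E} = {S,N,W}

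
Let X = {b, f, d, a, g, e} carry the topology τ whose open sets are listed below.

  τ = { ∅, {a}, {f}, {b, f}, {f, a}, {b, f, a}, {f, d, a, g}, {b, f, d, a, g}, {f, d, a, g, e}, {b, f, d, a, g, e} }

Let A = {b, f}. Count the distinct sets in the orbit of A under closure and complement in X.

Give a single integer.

closure: X∖int(X∖A) = X∖{a} = {b, f, d, g, e}
Let k=closure and c=complement:
  1. A     = {b, f}
  2. kA    = {b, f, d, g, e}
  3. cA    = {d, a, g, e}
  4. ckA   = {a}
— saturated at 4

4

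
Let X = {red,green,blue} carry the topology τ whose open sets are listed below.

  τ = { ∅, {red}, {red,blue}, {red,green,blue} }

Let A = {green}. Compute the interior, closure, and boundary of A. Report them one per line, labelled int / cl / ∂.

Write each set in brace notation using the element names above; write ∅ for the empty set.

U open, U⊆A: ∅. int(A) = ⋃ = ∅
X∖A={red,blue}, int(X∖A)={red,blue}, hence cl(A)={green}
∂A: remove int from cl → {green}

int(A) = ∅
cl(A)  = {green}
∂A     = {green}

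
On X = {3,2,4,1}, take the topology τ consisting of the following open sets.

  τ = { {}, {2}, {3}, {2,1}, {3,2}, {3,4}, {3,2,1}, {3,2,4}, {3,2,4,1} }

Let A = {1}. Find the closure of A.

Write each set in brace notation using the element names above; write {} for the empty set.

{1}

X∖A={3,2,4}, int(X∖A)={3,2,4}, hence cl(A)={1}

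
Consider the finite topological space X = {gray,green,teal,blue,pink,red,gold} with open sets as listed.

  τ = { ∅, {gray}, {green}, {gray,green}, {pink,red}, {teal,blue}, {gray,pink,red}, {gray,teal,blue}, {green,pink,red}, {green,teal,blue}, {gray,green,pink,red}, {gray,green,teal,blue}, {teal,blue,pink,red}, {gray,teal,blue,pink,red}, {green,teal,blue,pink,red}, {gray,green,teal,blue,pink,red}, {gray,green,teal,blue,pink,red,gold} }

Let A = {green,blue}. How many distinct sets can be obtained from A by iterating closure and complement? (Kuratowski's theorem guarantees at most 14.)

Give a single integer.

10

closure: X∖int(X∖A) = X∖{gray,pink,red} = {green,teal,blue,gold}
Let k=closure and c=complement:
  1. A     = {green,blue}
  2. kA    = {green,teal,blue,gold}
  3. cA    = {gray,teal,pink,red,gold}
  4. ckA   = {gray,pink,red}
  5. kcA   = {gray,teal,blue,pink,red,gold}
  6. kckA  = {gray,pink,red,gold}
  7. ckcA  = {green}
  8. ckckA = {green,teal,blue}
  9. kckcA = {green,gold}
  10. ckckcA = {gray,teal,blue,pink,red}
— saturated at 10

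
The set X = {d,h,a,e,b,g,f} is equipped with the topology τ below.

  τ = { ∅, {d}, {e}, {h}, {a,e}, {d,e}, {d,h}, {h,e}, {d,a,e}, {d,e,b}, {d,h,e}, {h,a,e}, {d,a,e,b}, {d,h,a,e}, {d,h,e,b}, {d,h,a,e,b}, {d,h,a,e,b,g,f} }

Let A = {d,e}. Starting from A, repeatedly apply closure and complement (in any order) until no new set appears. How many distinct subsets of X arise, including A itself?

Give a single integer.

cl via duality: int({h,a,b,g,f}) = {h}, so X∖{h} = {d,a,e,b,g,f}
Write k for closure, c for complement:
  1. A     = {d,e}
  2. kA    = {d,a,e,b,g,f}
  3. cA    = {h,a,b,g,f}
  4. ckA   = {h}
  5. kckA  = {h,g,f}
  6. ckckA = {d,a,e,b}
applying k or c yields no new set

6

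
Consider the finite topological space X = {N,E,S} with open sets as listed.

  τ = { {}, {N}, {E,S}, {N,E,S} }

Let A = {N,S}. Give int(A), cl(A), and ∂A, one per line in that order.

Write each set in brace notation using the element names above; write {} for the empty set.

U open, U⊆A: {}, {N}. int(A) = ⋃ = {N}
X∖A={E}, int(X∖A)={}, hence cl(A)={N,E,S}
∂A: remove int from cl → {E,S}

int(A) = {N}
cl(A)  = {N,E,S}
∂A     = {E,S}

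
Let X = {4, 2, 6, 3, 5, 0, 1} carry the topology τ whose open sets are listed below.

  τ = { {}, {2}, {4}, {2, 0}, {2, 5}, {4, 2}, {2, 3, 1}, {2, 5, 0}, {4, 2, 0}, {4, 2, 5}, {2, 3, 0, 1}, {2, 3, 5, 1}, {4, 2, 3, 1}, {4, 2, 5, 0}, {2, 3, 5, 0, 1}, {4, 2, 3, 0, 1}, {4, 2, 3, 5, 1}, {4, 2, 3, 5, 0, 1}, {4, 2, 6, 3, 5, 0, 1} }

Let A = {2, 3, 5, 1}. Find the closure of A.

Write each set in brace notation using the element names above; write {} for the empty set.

closure: X∖int(X∖A) = X∖{4} = {2, 6, 3, 5, 0, 1}

{2, 6, 3, 5, 0, 1}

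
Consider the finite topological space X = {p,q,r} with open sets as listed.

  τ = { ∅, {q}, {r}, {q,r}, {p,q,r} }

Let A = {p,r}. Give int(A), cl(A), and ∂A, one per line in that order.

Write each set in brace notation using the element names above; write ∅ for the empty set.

int(A) = {r}
cl(A)  = {p,r}
∂A     = {p}

opens ⊆ A: ∅, {r}; union → int = {r}
complement {q}; its interior {q}; cl(A) = X∖{q} = {p,r}
boundary = {p,r} ∖ {r} = {p}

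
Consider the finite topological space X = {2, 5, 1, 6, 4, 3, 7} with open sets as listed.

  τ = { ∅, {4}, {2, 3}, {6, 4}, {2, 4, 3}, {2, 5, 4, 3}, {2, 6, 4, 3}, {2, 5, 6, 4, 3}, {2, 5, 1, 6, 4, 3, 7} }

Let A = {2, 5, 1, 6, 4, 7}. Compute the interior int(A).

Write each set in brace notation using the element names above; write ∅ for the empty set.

{6, 4}

interior: largest open inside A is {6, 4} (from ∅, {4}, {6, 4})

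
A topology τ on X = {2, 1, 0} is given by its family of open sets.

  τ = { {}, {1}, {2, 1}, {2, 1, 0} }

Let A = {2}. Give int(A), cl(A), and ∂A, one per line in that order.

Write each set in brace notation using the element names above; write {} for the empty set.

int(A) = {}
cl(A)  = {2, 0}
∂A     = {2, 0}

open subsets of A: {}; so int(A) = {}
closure: X∖int(X∖A) = X∖{1} = {2, 0}
∂A = {2, 0} minus {} = {2, 0}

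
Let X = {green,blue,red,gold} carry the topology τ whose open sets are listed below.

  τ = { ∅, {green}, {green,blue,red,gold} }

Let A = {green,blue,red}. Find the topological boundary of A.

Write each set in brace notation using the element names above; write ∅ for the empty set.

{blue,red,gold}

interior: largest open inside A is {green} (from ∅, {green})
cl via duality: int({gold}) = ∅, so X∖∅ = {green,blue,red,gold}
cl∖int = {blue,red,gold}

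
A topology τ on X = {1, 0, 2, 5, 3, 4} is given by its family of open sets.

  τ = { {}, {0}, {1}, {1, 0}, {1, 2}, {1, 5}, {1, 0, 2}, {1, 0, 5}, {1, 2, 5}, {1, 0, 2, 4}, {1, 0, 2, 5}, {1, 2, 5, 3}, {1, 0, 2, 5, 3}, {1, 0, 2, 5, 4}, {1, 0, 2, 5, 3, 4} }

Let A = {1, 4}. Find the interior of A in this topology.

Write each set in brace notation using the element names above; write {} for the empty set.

opens ⊆ A: {}, {1}; union → int = {1}

{1}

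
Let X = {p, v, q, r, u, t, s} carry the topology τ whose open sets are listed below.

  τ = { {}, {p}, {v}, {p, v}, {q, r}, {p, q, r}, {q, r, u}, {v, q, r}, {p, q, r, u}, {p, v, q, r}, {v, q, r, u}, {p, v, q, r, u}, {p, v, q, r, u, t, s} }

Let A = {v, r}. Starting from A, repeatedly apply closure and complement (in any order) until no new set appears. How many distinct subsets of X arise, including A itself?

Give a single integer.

closure: X∖int(X∖A) = X∖{p} = {v, q, r, u, t, s}
Let k=closure and c=complement:
  1. A     = {v, r}
  2. kA    = {v, q, r, u, t, s}
  3. cA    = {p, q, u, t, s}
  4. ckA   = {p}
  5. kcA   = {p, q, r, u, t, s}
  6. kckA  = {p, t, s}
  7. ckcA  = {v}
  8. ckckA = {v, q, r, u}
  9. kckcA = {v, t, s}
  10. ckckcA = {p, q, r, u}
— saturated at 10

10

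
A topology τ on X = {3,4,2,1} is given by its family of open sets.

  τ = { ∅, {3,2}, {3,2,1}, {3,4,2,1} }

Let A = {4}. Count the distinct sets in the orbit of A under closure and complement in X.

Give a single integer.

4

X∖A={3,2,1}, int(X∖A)={3,2,1}, hence cl(A)={4}
Orbit (k=closure, c=complement):
  1. A     = {4}
  2. cA    = {3,2,1}
  3. kcA   = {3,4,2,1}
  4. ckcA  = ∅
(closed under both — stop)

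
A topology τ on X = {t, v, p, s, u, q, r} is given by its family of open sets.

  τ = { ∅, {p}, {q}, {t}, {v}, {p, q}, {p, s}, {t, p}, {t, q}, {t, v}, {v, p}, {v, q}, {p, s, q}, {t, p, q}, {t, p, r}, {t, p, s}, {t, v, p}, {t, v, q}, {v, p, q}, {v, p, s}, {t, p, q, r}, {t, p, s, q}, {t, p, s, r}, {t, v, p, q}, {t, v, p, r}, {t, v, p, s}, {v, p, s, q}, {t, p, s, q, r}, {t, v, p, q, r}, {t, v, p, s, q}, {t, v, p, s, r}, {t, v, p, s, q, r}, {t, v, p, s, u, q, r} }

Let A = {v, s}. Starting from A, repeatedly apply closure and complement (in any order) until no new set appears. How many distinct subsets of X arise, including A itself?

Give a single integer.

X∖A={t, p, u, q, r}, int(X∖A)={t, p, q, r}, hence cl(A)={v, s, u}
Orbit (k=closure, c=complement):
  1. A     = {v, s}
  2. kA    = {v, s, u}
  3. cA    = {t, p, u, q, r}
  4. ckA   = {t, p, q, r}
  5. kcA   = {t, p, s, u, q, r}
  6. ckcA  = {v}
  7. kckcA = {v, u}
  8. ckckcA = {t, p, s, q, r}
(closed under both — stop)

8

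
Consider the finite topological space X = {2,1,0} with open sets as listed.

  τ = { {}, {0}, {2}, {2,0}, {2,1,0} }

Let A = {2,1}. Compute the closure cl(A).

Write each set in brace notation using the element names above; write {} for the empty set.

cl via duality: int({0}) = {0}, so X∖{0} = {2,1}

{2,1}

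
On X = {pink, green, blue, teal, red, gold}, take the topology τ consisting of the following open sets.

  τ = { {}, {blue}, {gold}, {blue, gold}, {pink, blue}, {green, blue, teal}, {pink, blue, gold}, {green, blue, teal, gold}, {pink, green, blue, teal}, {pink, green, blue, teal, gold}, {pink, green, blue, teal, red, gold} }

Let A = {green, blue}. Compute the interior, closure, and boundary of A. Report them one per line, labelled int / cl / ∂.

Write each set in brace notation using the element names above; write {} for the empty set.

int(A) = {blue}
cl(A)  = {pink, green, blue, teal, red}
∂A     = {pink, green, teal, red}

opens ⊆ A: {}, {blue}; union → int = {blue}
complement {pink, teal, red, gold}; its interior {gold}; cl(A) = X∖{gold} = {pink, green, blue, teal, red}
boundary = {pink, green, blue, teal, red} ∖ {blue} = {pink, green, teal, red}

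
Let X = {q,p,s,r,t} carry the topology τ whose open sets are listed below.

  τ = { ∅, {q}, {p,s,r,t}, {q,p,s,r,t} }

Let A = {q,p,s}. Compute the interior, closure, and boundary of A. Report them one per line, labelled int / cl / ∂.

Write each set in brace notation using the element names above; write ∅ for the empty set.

int(A) = {q}
cl(A)  = {q,p,s,r,t}
∂A     = {p,s,r,t}

open subsets of A: ∅, {q}; so int(A) = {q}
closure: X∖int(X∖A) = X∖∅ = {q,p,s,r,t}
∂A = {q,p,s,r,t} minus {q} = {p,s,r,t}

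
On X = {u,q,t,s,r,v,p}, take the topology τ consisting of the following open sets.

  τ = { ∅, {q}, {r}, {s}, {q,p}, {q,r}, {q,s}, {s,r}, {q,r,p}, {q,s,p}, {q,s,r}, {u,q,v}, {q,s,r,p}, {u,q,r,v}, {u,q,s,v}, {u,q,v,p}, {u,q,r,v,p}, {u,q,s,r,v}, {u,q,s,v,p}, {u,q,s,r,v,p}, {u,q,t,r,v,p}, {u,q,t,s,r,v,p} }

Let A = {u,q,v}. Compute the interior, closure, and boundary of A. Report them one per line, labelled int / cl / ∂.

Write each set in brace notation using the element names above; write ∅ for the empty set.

int(A) = {u,q,v}
cl(A)  = {u,q,t,v,p}
∂A     = {t,p}

opens ⊆ A: ∅, {q}, {u,q,v}; union → int = {u,q,v}
complement {t,s,r,p}; its interior {s,r}; cl(A) = X∖{s,r} = {u,q,t,v,p}
boundary = {u,q,t,v,p} ∖ {u,q,v} = {t,p}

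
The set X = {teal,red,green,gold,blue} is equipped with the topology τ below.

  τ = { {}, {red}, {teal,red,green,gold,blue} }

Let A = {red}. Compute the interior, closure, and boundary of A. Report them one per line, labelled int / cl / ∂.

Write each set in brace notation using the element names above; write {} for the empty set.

int(A) = {red}
cl(A)  = {teal,red,green,gold,blue}
∂A     = {teal,green,gold,blue}

open subsets of A: {}, {red}; so int(A) = {red}
closure: X∖int(X∖A) = X∖{} = {teal,red,green,gold,blue}
∂A = {teal,red,green,gold,blue} minus {red} = {teal,green,gold,blue}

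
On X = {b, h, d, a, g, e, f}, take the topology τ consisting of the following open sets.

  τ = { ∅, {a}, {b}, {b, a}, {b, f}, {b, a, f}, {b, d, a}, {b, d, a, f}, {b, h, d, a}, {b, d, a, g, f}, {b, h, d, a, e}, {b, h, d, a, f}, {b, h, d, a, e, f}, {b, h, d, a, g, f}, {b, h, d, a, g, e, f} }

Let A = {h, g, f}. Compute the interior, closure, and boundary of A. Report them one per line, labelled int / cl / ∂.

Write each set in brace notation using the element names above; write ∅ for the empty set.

opens ⊆ A: ∅; union → int = ∅
complement {b, d, a, e}; its interior {b, d, a}; cl(A) = X∖{b, d, a} = {h, g, e, f}
boundary = {h, g, e, f} ∖ ∅ = {h, g, e, f}

int(A) = ∅
cl(A)  = {h, g, e, f}
∂A     = {h, g, e, f}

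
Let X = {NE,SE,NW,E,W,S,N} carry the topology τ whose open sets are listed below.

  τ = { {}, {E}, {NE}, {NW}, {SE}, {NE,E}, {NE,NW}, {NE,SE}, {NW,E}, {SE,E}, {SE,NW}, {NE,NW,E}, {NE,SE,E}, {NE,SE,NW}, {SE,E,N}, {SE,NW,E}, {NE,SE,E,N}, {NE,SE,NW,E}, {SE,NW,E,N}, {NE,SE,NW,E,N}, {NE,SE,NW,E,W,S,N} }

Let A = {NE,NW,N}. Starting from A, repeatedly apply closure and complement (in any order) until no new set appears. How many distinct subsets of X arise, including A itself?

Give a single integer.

closure: X∖int(X∖A) = X∖{SE,E} = {NE,NW,W,S,N}
Let k=closure and c=complement:
  1. A     = {NE,NW,N}
  2. kA    = {NE,NW,W,S,N}
  3. cA    = {SE,E,W,S}
  4. ckA   = {SE,E}
  5. kcA   = {SE,E,W,S,N}
  6. ckcA  = {NE,NW}
  7. kckcA = {NE,NW,W,S}
  8. ckckcA = {SE,E,N}
— saturated at 8

8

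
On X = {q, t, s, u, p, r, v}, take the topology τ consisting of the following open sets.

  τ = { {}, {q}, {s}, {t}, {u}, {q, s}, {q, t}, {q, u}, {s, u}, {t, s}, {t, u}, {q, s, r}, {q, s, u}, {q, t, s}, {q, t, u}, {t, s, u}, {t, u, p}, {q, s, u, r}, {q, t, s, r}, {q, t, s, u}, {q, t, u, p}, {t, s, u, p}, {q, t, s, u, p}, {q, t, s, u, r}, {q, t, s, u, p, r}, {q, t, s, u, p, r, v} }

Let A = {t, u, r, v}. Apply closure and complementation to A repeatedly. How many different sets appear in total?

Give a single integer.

cl via duality: int({q, s, p}) = {q, s}, so X∖{q, s} = {t, u, p, r, v}
Write k for closure, c for complement:
  1. A     = {t, u, r, v}
  2. kA    = {t, u, p, r, v}
  3. cA    = {q, s, p}
  4. ckA   = {q, s}
  5. kcA   = {q, s, p, r, v}
  6. kckA  = {q, s, r, v}
  7. ckcA  = {t, u}
  8. ckckA = {t, u, p}
  9. kckcA = {t, u, p, v}
  10. ckckcA = {q, s, r}
applying k or c yields no new set

10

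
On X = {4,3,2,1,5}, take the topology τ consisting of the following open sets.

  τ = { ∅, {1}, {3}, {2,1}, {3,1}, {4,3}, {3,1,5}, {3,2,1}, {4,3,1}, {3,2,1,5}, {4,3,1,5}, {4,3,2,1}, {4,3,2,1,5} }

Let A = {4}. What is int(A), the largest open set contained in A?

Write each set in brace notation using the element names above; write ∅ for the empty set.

interior: largest open inside A is ∅ (from ∅)

∅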